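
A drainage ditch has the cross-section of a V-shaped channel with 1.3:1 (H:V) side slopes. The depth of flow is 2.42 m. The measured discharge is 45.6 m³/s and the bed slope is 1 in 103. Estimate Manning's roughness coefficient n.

For a triangular section with side slope z = 1.3: A = zy² = 1.3×2.42² = 7.613 m²; P = 2y√(1+z²) = 2×2.42×1.64 = 7.938 m.
Hydraulic radius R = A/P = 7.613/7.938 = 0.9591 m.
Rearranging Manning's equation: n = (1/Q) A R^(2/3) S^(1/2) = (1/45.6) × 7.613 × 0.9591^(2/3) × √0.009709 = 0.016.

n = 0.016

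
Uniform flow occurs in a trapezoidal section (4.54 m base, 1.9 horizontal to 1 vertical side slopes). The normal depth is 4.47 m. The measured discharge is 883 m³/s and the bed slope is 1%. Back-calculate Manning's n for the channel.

n = 0.012

With bottom width b = 4.54 m and side slope z = 1.9: A = (b + zy)y = (4.54 + 1.9×4.47)×4.47 = 58.26 m²; P = b + 2y√(1+z²) = 4.54 + 2×4.47×2.147 = 23.73 m.
Hydraulic radius R = A/P = 58.26/23.73 = 2.454 m.
Rearranging Manning's equation: n = (1/Q) A R^(2/3) S^(1/2) = (1/883) × 58.26 × 2.454^(2/3) × √0.01 = 0.012.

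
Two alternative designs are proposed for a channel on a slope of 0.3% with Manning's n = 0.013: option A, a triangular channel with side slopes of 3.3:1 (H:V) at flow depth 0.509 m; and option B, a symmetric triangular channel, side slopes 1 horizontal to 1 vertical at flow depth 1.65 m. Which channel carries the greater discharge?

channel B

Channel A: For a triangular section with side slope z = 3.3: A = zy² = 3.3×0.509² = 0.855 m²; P = 2y√(1+z²) = 2×0.509×3.448 = 3.51 m. Hydraulic radius R = A/P = 0.855/3.51 = 0.2436 m. Q_A = (1/0.013)·0.855·0.2436^(2/3)·√0.003 = 1.405 m³/s.
Channel B: For a triangular section with side slope z = 1: A = zy² = 1×1.65² = 2.722 m²; P = 2y√(1+z²) = 2×1.65×1.414 = 4.667 m. Hydraulic radius R = A/P = 2.722/4.667 = 0.5834 m. Q_B = (1/0.013)·2.722·0.5834^(2/3)·√0.003 = 8.008 m³/s.
Q_A = 1.405 m³/s vs Q_B = 8.008 m³/s, so channel B carries more.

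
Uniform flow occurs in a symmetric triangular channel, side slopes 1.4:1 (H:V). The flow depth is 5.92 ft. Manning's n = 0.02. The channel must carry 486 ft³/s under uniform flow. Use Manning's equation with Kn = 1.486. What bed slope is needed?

S = 0.0055

For a triangular section with side slope z = 1.4: A = zy² = 1.4×5.92² = 49.06 ft²; P = 2y√(1+z²) = 2×5.92×1.72 = 20.37 ft.
Hydraulic radius R = A/P = 49.06/20.37 = 2.409 ft.
From Manning's equation, S = [nQ / (1.486 A R^(2/3))]² = [0.02 × 486 / (1.486 × 49.06 × 2.409^(2/3))]² = 0.0055.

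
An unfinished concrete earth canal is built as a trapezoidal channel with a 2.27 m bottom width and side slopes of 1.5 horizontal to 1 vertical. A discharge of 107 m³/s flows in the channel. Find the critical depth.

At critical depth, Q² T / (g A³) = 1, i.e. A³/T = Q²/g = 107²/9.81 = 1167.
Trying y = 2.59 m: A³/T = 403.5 — too small.
Trying y = 3.67 m: A³/T = 1749 — too large.
Trying y = 3.34 m: A³/T = 1170 — close enough.

y_c = 3.34 m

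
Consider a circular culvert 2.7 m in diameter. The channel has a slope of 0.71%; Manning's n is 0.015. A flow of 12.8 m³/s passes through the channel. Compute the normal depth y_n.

Manning's equation rearranged: A R^(2/3) = nQ / (1·√S) = 0.015 × 12.8 / (√0.0071) = 2.279.
At y = 1.01 m: A R^(2/3) = 1.312 — low.
At y = 1.38 m: A R^(2/3) = 2.286 — ≈ 2.279.

y_n = 1.38 m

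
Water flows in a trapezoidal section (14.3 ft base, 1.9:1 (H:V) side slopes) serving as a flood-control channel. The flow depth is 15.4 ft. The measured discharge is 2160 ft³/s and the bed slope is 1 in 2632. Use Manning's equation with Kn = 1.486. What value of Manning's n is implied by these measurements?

n = 0.037

With bottom width b = 14.3 ft and side slope z = 1.9: A = (b + zy)y = (14.3 + 1.9×15.4)×15.4 = 670.8 ft²; P = b + 2y√(1+z²) = 14.3 + 2×15.4×2.147 = 80.43 ft.
Hydraulic radius R = A/P = 670.8/80.43 = 8.34 ft.
Rearranging Manning's equation: n = (1.486/Q) A R^(2/3) S^(1/2) = (1.486/2160) × 670.8 × 8.34^(2/3) × √0.0003799 = 0.037.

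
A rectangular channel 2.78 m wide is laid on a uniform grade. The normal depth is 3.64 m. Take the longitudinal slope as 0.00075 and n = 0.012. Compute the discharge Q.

Q = 23.2 m³/s

Flow area A = b·y = 2.78 × 3.64 = 10.12 m². Wetted perimeter P = b + 2y = 2.78 + 2×3.64 = 10.06 m.
Hydraulic radius R = A/P = 10.12/10.06 = 1.006 m.
Manning's equation: Q = (1/n) A R^(2/3) S^(1/2) = (1/0.012) × 10.12 × 1.006^(2/3) × 0.00075^(1/2) = 23.2 m³/s.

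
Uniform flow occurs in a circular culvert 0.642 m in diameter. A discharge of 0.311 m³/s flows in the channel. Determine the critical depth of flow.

At critical depth, Q² T / (g A³) = 1, i.e. A³/T = Q²/g = 0.311²/9.81 = 0.009859.
Trying y = 0.439 m: A³/T = 0.02198 — over.
Trying y = 0.313 m: A³/T = 0.005998 — short.
Trying y = 0.357 m: A³/T = 0.009912 — ≈ 0.009859.

y_c = 0.357 m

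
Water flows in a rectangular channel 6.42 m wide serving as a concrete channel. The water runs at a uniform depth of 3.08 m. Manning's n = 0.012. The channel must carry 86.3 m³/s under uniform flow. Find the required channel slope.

Flow area A = b·y = 6.42 × 3.08 = 19.77 m². Wetted perimeter P = b + 2y = 6.42 + 2×3.08 = 12.58 m.
Hydraulic radius R = A/P = 19.77/12.58 = 1.572 m.
From Manning's equation, S = [nQ / (1 A R^(2/3))]² = [0.012 × 86.3 / (1 × 19.77 × 1.572^(2/3))]² = 0.0015.

S = 0.0015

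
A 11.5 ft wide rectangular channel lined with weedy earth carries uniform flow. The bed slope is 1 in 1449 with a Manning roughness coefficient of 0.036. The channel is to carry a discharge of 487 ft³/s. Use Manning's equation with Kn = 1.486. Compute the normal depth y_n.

Manning's equation rearranged: A R^(2/3) = nQ / (1.486·√S) = 0.036 × 487 / (1.486 × √0.0006901) = 449.1.
Try y = 17.1 ft: A R^(2/3) = 520.3 — high.
Try y = 12.8 ft: A R^(2/3) = 368.9 — low.
Try y = 15.1 ft: A R^(2/3) = 449.5 — ≈ 449.1.

y_n = 15.1 ft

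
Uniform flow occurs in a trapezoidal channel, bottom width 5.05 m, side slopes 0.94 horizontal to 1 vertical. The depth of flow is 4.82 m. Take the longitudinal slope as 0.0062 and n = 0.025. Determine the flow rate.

Q = 270 m³/s

With bottom width b = 5.05 m and side slope z = 0.94: A = (b + zy)y = (5.05 + 0.94×4.82)×4.82 = 46.18 m²; P = b + 2y√(1+z²) = 5.05 + 2×4.82×1.372 = 18.28 m.
Hydraulic radius R = A/P = 46.18/18.28 = 2.526 m.
Manning's equation: Q = (1/n) A R^(2/3) S^(1/2) = (1/0.025) × 46.18 × 2.526^(2/3) × 0.0062^(1/2) = 270 m³/s.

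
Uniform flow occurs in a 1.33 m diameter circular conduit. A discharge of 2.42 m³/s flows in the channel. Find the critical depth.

y_c = 0.833 m

At critical depth, Q² T / (g A³) = 1, i.e. A³/T = Q²/g = 2.42²/9.81 = 0.597.
At y = 0.607 m: A³/T = 0.1778 — too small.
At y = 0.991 m: A³/T = 1.18 — too large.
At y = 0.833 m: A³/T = 0.5966 — close enough.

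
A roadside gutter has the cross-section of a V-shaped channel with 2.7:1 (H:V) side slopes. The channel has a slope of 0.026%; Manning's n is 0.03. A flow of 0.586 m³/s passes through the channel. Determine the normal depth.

Manning's equation rearranged: A R^(2/3) = nQ / (1·√S) = 0.03 × 0.586 / (√0.00026) = 1.09.
Trying y = 0.714 m: A R^(2/3) = 0.6636 — low.
Trying y = 0.86 m: A R^(2/3) = 1.09 — close enough.

y_n = 0.86 m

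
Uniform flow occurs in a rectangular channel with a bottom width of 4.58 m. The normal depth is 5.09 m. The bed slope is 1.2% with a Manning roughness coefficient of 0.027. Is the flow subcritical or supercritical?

subcritical

Flow area A = b·y = 4.58 × 5.09 = 23.31 m². Wetted perimeter P = b + 2y = 4.58 + 2×5.09 = 14.76 m.
Hydraulic radius R = A/P = 23.31/14.76 = 1.579 m.
V = (1/n) R^(2/3) √S = (1/0.027) × 1.579^(2/3) × √0.012 = 5.502 m/s. Hydraulic depth D_h = A/T = 23.31/4.58 = 5.09 m.
Froude number Fr = V/√(g·D_h) = 5.502/√(9.81×5.09) = 0.779, which is less than 1, so the flow is subcritical.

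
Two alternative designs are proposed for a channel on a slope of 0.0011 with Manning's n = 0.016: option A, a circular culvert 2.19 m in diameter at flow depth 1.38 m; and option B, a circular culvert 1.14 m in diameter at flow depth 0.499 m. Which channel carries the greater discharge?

channel A

Channel A: For a circular section of diameter D = 2.19 m at depth y = 1.38 m, the central angle is θ = 2 arccos(1 − 2y/D) = 3.668 rad. Then A = (D²/8)(θ − sin θ) = 2.5 m² and P = Dθ/2 = 4.017 m. Hydraulic radius R = A/P = 2.5/4.017 = 0.6225 m. Q_A = (1/0.016)·2.5·0.6225^(2/3)·√0.0011 = 3.779 m³/s.
Channel B: For a circular section of diameter D = 1.14 m at depth y = 0.499 m, the central angle is θ = 2 arccos(1 − 2y/D) = 2.892 rad. Then A = (D²/8)(θ − sin θ) = 0.4296 m² and P = Dθ/2 = 1.648 m. Hydraulic radius R = A/P = 0.4296/1.648 = 0.2606 m. Q_B = (1/0.016)·0.4296·0.2606^(2/3)·√0.0011 = 0.3634 m³/s.
Q_A = 3.779 m³/s vs Q_B = 0.3634 m³/s, so channel A carries more.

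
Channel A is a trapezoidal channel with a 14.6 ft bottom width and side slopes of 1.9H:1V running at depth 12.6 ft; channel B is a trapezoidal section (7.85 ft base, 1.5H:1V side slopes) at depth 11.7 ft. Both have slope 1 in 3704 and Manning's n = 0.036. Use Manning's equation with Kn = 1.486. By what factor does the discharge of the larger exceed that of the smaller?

1.83

Channel A: With bottom width b = 14.6 ft and side slope z = 1.9: A = (b + zy)y = (14.6 + 1.9×12.6)×12.6 = 485.6 ft²; P = b + 2y√(1+z²) = 14.6 + 2×12.6×2.147 = 68.71 ft. Hydraulic radius R = A/P = 485.6/68.71 = 7.068 ft. Q_A = (1.486/0.036)·485.6·7.068^(2/3)·√0.00027 = 1213 ft³/s.
Channel B: With bottom width b = 7.85 ft and side slope z = 1.5: A = (b + zy)y = (7.85 + 1.5×11.7)×11.7 = 297.2 ft²; P = b + 2y√(1+z²) = 7.85 + 2×11.7×1.803 = 50.03 ft. Hydraulic radius R = A/P = 297.2/50.03 = 5.939 ft. Q_B = (1.486/0.036)·297.2·5.939^(2/3)·√0.00027 = 661 ft³/s.
The larger discharge is 1213 ft³/s and the smaller is 661 ft³/s; the ratio is 1.83.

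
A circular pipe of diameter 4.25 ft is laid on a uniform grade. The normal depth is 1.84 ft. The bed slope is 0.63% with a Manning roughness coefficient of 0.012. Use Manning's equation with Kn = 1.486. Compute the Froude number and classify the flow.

For a circular section of diameter D = 4.25 ft at depth y = 1.84 ft, the central angle is θ = 2 arccos(1 − 2y/D) = 2.873 rad. Then A = (D²/8)(θ − sin θ) = 5.886 ft² and P = Dθ/2 = 6.104 ft.
Hydraulic radius R = A/P = 5.886/6.104 = 0.9642 ft.
V = (1.486/n) R^(2/3) √S = (1.486/0.012) × 0.9642^(2/3) × √0.0063 = 9.593 ft/s. Hydraulic depth D_h = A/T = 5.886/4.212 = 1.397 ft.
Froude number Fr = V/√(g·D_h) = 9.593/√(32.2×1.397) = 1.43, which is greater than 1, so the flow is supercritical.

supercritical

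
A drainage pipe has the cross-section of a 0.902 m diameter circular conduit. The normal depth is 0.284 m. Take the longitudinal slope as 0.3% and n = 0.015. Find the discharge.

Q = 0.186 m³/s

For a circular section of diameter D = 0.902 m at depth y = 0.284 m, the central angle is θ = 2 arccos(1 − 2y/D) = 2.383 rad. Then A = (D²/8)(θ − sin θ) = 0.1724 m² and P = Dθ/2 = 1.075 m.
Hydraulic radius R = A/P = 0.1724/1.075 = 0.1604 m.
Manning's equation: Q = (1/n) A R^(2/3) S^(1/2) = (1/0.015) × 0.1724 × 0.1604^(2/3) × 0.003^(1/2) = 0.186 m³/s.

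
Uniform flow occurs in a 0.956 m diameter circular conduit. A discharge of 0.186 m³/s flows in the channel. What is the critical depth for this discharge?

At critical depth, Q² T / (g A³) = 1, i.e. A³/T = Q²/g = 0.186²/9.81 = 0.003527.
At y = 0.21 m: A³/T = 0.002015 — short.
At y = 0.262 m: A³/T = 0.004773 — over.
At y = 0.242 m: A³/T = 0.003504 — ≈ 0.003527.

y_c = 0.242 m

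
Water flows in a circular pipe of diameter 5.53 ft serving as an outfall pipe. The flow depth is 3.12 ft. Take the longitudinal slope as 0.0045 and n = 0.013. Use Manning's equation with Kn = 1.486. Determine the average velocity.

V = 9.99 ft/s

For a circular section of diameter D = 5.53 ft at depth y = 3.12 ft, the central angle is θ = 2 arccos(1 − 2y/D) = 3.399 rad. Then A = (D²/8)(θ − sin θ) = 13.97 ft² and P = Dθ/2 = 9.398 ft.
Hydraulic radius R = A/P = 13.97/9.398 = 1.486 ft.
From Manning's equation, V = (1.486/n) R^(2/3) S^(1/2) = (1.486/0.013) × 1.486^(2/3) × 0.0045^(1/2) = 9.99 ft/s.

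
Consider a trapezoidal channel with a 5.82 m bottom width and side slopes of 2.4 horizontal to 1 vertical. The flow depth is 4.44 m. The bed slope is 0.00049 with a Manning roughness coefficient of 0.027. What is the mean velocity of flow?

V = 1.52 m/s

With bottom width b = 5.82 m and side slope z = 2.4: A = (b + zy)y = (5.82 + 2.4×4.44)×4.44 = 73.15 m²; P = b + 2y√(1+z²) = 5.82 + 2×4.44×2.6 = 28.91 m.
Hydraulic radius R = A/P = 73.15/28.91 = 2.531 m.
From Manning's equation, V = (1/n) R^(2/3) S^(1/2) = (1/0.027) × 2.531^(2/3) × 0.00049^(1/2) = 1.52 m/s.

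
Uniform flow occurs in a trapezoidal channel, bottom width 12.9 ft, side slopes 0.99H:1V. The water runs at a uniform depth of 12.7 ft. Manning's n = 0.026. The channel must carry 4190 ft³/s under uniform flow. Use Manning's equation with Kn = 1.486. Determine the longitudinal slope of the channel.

S = 0.00411

With bottom width b = 12.9 ft and side slope z = 0.99: A = (b + zy)y = (12.9 + 0.99×12.7)×12.7 = 323.5 ft²; P = b + 2y√(1+z²) = 12.9 + 2×12.7×1.407 = 48.64 ft.
Hydraulic radius R = A/P = 323.5/48.64 = 6.651 ft.
From Manning's equation, S = [nQ / (1.486 A R^(2/3))]² = [0.026 × 4190 / (1.486 × 323.5 × 6.651^(2/3))]² = 0.00411.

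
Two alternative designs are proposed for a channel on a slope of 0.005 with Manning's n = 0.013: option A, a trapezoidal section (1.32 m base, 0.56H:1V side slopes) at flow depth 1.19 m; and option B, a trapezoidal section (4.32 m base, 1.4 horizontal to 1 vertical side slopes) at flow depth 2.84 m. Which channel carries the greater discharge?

Channel A: With bottom width b = 1.32 m and side slope z = 0.56: A = (b + zy)y = (1.32 + 0.56×1.19)×1.19 = 2.364 m²; P = b + 2y√(1+z²) = 1.32 + 2×1.19×1.146 = 4.048 m. Hydraulic radius R = A/P = 2.364/4.048 = 0.584 m. Q_A = (1/0.013)·2.364·0.584^(2/3)·√0.005 = 8.983 m³/s.
Channel B: With bottom width b = 4.32 m and side slope z = 1.4: A = (b + zy)y = (4.32 + 1.4×2.84)×2.84 = 23.56 m²; P = b + 2y√(1+z²) = 4.32 + 2×2.84×1.72 = 14.09 m. Hydraulic radius R = A/P = 23.56/14.09 = 1.672 m. Q_B = (1/0.013)·23.56·1.672^(2/3)·√0.005 = 180.5 m³/s.
Q_A = 8.983 m³/s vs Q_B = 180.5 m³/s, so channel B carries more.

channel B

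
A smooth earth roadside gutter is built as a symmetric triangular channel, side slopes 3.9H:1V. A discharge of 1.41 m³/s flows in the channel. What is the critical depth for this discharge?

At critical depth, Q² T / (g A³) = 1, i.e. A³/T = Q²/g = 1.41²/9.81 = 0.2027.
Trying y = 0.569 m: A³/T = 0.4536 — high.
Trying y = 0.423 m: A³/T = 0.103 — low.
Trying y = 0.484 m: A³/T = 0.202 — close enough.

y_c = 0.484 m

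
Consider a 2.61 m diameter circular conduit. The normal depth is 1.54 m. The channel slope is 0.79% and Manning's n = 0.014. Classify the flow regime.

For a circular section of diameter D = 2.61 m at depth y = 1.54 m, the central angle is θ = 2 arccos(1 − 2y/D) = 3.504 rad. Then A = (D²/8)(θ − sin θ) = 3.285 m² and P = Dθ/2 = 4.572 m.
Hydraulic radius R = A/P = 3.285/4.572 = 0.7185 m.
V = (1/n) R^(2/3) √S = (1/0.014) × 0.7185^(2/3) × √0.0079 = 5.093 m/s. Hydraulic depth D_h = A/T = 3.285/2.567 = 1.28 m.
Froude number Fr = V/√(g·D_h) = 5.093/√(9.81×1.28) = 1.44, which is greater than 1, so the flow is supercritical.

supercritical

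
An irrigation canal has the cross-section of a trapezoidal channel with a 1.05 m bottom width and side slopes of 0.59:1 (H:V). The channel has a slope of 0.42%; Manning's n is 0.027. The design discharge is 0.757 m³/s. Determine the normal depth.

y_n = 0.511 m

Manning's equation rearranged: A R^(2/3) = nQ / (1·√S) = 0.027 × 0.757 / (√0.0042) = 0.3154.
At y = 0.623 m: A R^(2/3) = 0.4417 — high.
At y = 0.386 m: A R^(2/3) = 0.1975 — low.
At y = 0.511 m: A R^(2/3) = 0.3155 — ≈ 0.3154.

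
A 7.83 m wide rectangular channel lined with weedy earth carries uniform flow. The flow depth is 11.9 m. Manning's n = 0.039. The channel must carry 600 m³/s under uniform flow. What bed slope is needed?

Flow area A = b·y = 7.83 × 11.9 = 93.18 m². Wetted perimeter P = b + 2y = 7.83 + 2×11.9 = 31.63 m.
Hydraulic radius R = A/P = 93.18/31.63 = 2.946 m.
From Manning's equation, S = [nQ / (1 A R^(2/3))]² = [0.039 × 600 / (1 × 93.18 × 2.946^(2/3))]² = 0.0149.

S = 0.0149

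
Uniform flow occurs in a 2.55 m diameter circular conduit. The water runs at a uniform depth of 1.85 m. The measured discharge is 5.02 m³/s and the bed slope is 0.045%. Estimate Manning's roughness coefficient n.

For a circular section of diameter D = 2.55 m at depth y = 1.85 m, the central angle is θ = 2 arccos(1 − 2y/D) = 4.077 rad. Then A = (D²/8)(θ − sin θ) = 3.968 m² and P = Dθ/2 = 5.199 m.
Hydraulic radius R = A/P = 3.968/5.199 = 0.7634 m.
Rearranging Manning's equation: n = (1/Q) A R^(2/3) S^(1/2) = (1/5.02) × 3.968 × 0.7634^(2/3) × √0.00045 = 0.014.

n = 0.014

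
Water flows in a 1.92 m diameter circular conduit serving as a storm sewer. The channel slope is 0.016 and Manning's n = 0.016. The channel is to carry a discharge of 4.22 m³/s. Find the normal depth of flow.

Manning's equation rearranged: A R^(2/3) = nQ / (1·√S) = 0.016 × 4.22 / (√0.016) = 0.5338.
Try y = 0.511 m: A R^(2/3) = 0.2751 — short.
Try y = 0.722 m: A R^(2/3) = 0.5338 — close enough.

y_n = 0.722 m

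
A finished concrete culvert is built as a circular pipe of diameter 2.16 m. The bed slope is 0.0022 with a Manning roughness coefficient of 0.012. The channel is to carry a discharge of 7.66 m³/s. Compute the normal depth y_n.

Manning's equation rearranged: A R^(2/3) = nQ / (1·√S) = 0.012 × 7.66 / (√0.0022) = 1.96.
Trying y = 1.68 m: A R^(2/3) = 2.308 — too large.
Trying y = 1.04 m: A R^(2/3) = 1.139 — too small.
Trying y = 1.47 m: A R^(2/3) = 1.959 — ≈ 1.96.

y_n = 1.47 m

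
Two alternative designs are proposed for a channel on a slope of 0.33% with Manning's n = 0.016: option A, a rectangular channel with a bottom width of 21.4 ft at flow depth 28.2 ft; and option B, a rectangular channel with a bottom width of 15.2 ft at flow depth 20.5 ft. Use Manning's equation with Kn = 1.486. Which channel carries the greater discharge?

Channel A: Flow area A = b·y = 21.4 × 28.2 = 603.5 ft². Wetted perimeter P = b + 2y = 21.4 + 2×28.2 = 77.8 ft. Hydraulic radius R = A/P = 603.5/77.8 = 7.757 ft. Q_A = (1.486/0.016)·603.5·7.757^(2/3)·√0.0033 = 12620 ft³/s.
Channel B: Flow area A = b·y = 15.2 × 20.5 = 311.6 ft². Wetted perimeter P = b + 2y = 15.2 + 2×20.5 = 56.2 ft. Hydraulic radius R = A/P = 311.6/56.2 = 5.544 ft. Q_B = (1.486/0.016)·311.6·5.544^(2/3)·√0.0033 = 5208 ft³/s.
Q_A = 12620 ft³/s vs Q_B = 5208 ft³/s, so channel A carries more.

channel A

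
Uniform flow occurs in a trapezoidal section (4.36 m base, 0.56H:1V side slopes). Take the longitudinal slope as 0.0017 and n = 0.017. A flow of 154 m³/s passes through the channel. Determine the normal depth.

Manning's equation rearranged: A R^(2/3) = nQ / (1·√S) = 0.017 × 154 / (√0.0017) = 63.5.
Try y = 6.38 m: A R^(2/3) = 97.31 — too large.
Try y = 4.16 m: A R^(2/3) = 44.21 — too small.
Try y = 5.08 m: A R^(2/3) = 63.53 — matches.

y_n = 5.08 m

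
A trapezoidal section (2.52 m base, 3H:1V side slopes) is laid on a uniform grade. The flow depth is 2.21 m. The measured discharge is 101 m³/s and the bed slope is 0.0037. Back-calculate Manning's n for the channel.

n = 0.0139

With bottom width b = 2.52 m and side slope z = 3: A = (b + zy)y = (2.52 + 3×2.21)×2.21 = 20.22 m²; P = b + 2y√(1+z²) = 2.52 + 2×2.21×3.162 = 16.5 m.
Hydraulic radius R = A/P = 20.22/16.5 = 1.226 m.
Rearranging Manning's equation: n = (1/Q) A R^(2/3) S^(1/2) = (1/101) × 20.22 × 1.226^(2/3) × √0.0037 = 0.0139.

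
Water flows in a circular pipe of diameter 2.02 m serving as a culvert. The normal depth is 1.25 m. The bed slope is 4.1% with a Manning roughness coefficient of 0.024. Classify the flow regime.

supercritical

For a circular section of diameter D = 2.02 m at depth y = 1.25 m, the central angle is θ = 2 arccos(1 − 2y/D) = 3.621 rad. Then A = (D²/8)(θ − sin θ) = 2.083 m² and P = Dθ/2 = 3.658 m.
Hydraulic radius R = A/P = 2.083/3.658 = 0.5694 m.
V = (1/n) R^(2/3) √S = (1/0.024) × 0.5694^(2/3) × √0.041 = 5.796 m/s. Hydraulic depth D_h = A/T = 2.083/1.962 = 1.061 m.
Froude number Fr = V/√(g·D_h) = 5.796/√(9.81×1.061) = 1.8, which is greater than 1, so the flow is supercritical.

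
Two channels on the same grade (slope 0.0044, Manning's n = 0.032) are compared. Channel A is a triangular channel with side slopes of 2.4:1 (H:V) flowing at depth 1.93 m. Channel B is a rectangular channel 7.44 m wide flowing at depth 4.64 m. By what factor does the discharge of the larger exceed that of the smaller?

6.76

Channel A: For a triangular section with side slope z = 2.4: A = zy² = 2.4×1.93² = 8.94 m²; P = 2y√(1+z²) = 2×1.93×2.6 = 10.04 m. Hydraulic radius R = A/P = 8.94/10.04 = 0.8908 m. Q_A = (1/0.032)·8.94·0.8908^(2/3)·√0.0044 = 17.16 m³/s.
Channel B: Flow area A = b·y = 7.44 × 4.64 = 34.52 m². Wetted perimeter P = b + 2y = 7.44 + 2×4.64 = 16.72 m. Hydraulic radius R = A/P = 34.52/16.72 = 2.065 m. Q_B = (1/0.032)·34.52·2.065^(2/3)·√0.0044 = 116 m³/s.
The larger discharge is 116 m³/s and the smaller is 17.16 m³/s; the ratio is 6.76.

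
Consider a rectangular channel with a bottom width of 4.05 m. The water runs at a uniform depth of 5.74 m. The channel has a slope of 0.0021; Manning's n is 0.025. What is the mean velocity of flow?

V = 2.4 m/s

Flow area A = b·y = 4.05 × 5.74 = 23.25 m². Wetted perimeter P = b + 2y = 4.05 + 2×5.74 = 15.53 m.
Hydraulic radius R = A/P = 23.25/15.53 = 1.497 m.
From Manning's equation, V = (1/n) R^(2/3) S^(1/2) = (1/0.025) × 1.497^(2/3) × 0.0021^(1/2) = 2.4 m/s.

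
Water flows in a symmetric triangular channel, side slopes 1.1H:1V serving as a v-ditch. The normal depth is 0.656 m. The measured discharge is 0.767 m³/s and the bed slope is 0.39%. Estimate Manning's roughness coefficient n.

n = 0.015

For a triangular section with side slope z = 1.1: A = zy² = 1.1×0.656² = 0.4734 m²; P = 2y√(1+z²) = 2×0.656×1.487 = 1.95 m.
Hydraulic radius R = A/P = 0.4734/1.95 = 0.2427 m.
Rearranging Manning's equation: n = (1/Q) A R^(2/3) S^(1/2) = (1/0.767) × 0.4734 × 0.2427^(2/3) × √0.0039 = 0.015.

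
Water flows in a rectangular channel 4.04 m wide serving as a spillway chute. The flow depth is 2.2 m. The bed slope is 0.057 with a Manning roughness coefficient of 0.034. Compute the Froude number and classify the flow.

supercritical

Flow area A = b·y = 4.04 × 2.2 = 8.888 m². Wetted perimeter P = b + 2y = 4.04 + 2×2.2 = 8.44 m.
Hydraulic radius R = A/P = 8.888/8.44 = 1.053 m.
V = (1/n) R^(2/3) √S = (1/0.034) × 1.053^(2/3) × √0.057 = 7.268 m/s. Hydraulic depth D_h = A/T = 8.888/4.04 = 2.2 m.
Froude number Fr = V/√(g·D_h) = 7.268/√(9.81×2.2) = 1.56, which is greater than 1, so the flow is supercritical.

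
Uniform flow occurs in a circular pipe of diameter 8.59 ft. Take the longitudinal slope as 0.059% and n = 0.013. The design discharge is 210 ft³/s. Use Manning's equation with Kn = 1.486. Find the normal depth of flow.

Manning's equation rearranged: A R^(2/3) = nQ / (1.486·√S) = 0.013 × 210 / (1.486 × √0.00059) = 75.63.
Trying y = 4.62 ft: A R^(2/3) = 54.48 — low.
Trying y = 6.29 ft: A R^(2/3) = 85.49 — high.
Trying y = 5.73 ft: A R^(2/3) = 75.68 — ≈ 75.63.

y_n = 5.73 ft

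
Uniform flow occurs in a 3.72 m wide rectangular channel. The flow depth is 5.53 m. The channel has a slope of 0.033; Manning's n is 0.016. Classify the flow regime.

Flow area A = b·y = 3.72 × 5.53 = 20.57 m². Wetted perimeter P = b + 2y = 3.72 + 2×5.53 = 14.78 m.
Hydraulic radius R = A/P = 20.57/14.78 = 1.392 m.
V = (1/n) R^(2/3) √S = (1/0.016) × 1.392^(2/3) × √0.033 = 14.15 m/s. Hydraulic depth D_h = A/T = 20.57/3.72 = 5.53 m.
Froude number Fr = V/√(g·D_h) = 14.15/√(9.81×5.53) = 1.92, which is greater than 1, so the flow is supercritical.

supercritical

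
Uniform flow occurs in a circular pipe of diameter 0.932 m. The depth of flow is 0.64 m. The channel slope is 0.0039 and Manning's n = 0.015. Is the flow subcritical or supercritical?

For a circular section of diameter D = 0.932 m at depth y = 0.64 m, the central angle is θ = 2 arccos(1 − 2y/D) = 3.907 rad. Then A = (D²/8)(θ − sin θ) = 0.4994 m² and P = Dθ/2 = 1.821 m.
Hydraulic radius R = A/P = 0.4994/1.821 = 0.2743 m.
V = (1/n) R^(2/3) √S = (1/0.015) × 0.2743^(2/3) × √0.0039 = 1.758 m/s. Hydraulic depth D_h = A/T = 0.4994/0.8646 = 0.5776 m.
Froude number Fr = V/√(g·D_h) = 1.758/√(9.81×0.5776) = 0.738, which is less than 1, so the flow is subcritical.

subcritical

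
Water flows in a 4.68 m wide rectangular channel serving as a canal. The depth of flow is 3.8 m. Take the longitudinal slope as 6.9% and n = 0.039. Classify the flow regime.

supercritical

Flow area A = b·y = 4.68 × 3.8 = 17.78 m². Wetted perimeter P = b + 2y = 4.68 + 2×3.8 = 12.28 m.
Hydraulic radius R = A/P = 17.78/12.28 = 1.448 m.
V = (1/n) R^(2/3) √S = (1/0.039) × 1.448^(2/3) × √0.069 = 8.621 m/s. Hydraulic depth D_h = A/T = 17.78/4.68 = 3.8 m.
Froude number Fr = V/√(g·D_h) = 8.621/√(9.81×3.8) = 1.41, which is greater than 1, so the flow is supercritical.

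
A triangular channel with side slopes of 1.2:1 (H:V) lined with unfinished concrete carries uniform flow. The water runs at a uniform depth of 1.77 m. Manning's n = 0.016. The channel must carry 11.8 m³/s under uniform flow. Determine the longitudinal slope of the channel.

For a triangular section with side slope z = 1.2: A = zy² = 1.2×1.77² = 3.759 m²; P = 2y√(1+z²) = 2×1.77×1.562 = 5.53 m.
Hydraulic radius R = A/P = 3.759/5.53 = 0.6799 m.
From Manning's equation, S = [nQ / (1 A R^(2/3))]² = [0.016 × 11.8 / (1 × 3.759 × 0.6799^(2/3))]² = 0.00422.

S = 0.00422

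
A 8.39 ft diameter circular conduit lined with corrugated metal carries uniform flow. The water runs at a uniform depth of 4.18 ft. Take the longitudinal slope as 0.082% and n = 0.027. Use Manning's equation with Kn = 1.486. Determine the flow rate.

Q = 71 ft³/s

For a circular section of diameter D = 8.39 ft at depth y = 4.18 ft, the central angle is θ = 2 arccos(1 − 2y/D) = 3.134 rad. Then A = (D²/8)(θ − sin θ) = 27.52 ft² and P = Dθ/2 = 13.15 ft.
Hydraulic radius R = A/P = 27.52/13.15 = 2.093 ft.
Manning's equation: Q = (1.486/n) A R^(2/3) S^(1/2) = (1.486/0.027) × 27.52 × 2.093^(2/3) × 0.00082^(1/2) = 71 ft³/s.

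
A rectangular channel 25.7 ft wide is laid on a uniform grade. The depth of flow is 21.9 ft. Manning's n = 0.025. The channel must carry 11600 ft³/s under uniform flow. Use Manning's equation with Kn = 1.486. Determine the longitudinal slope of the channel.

Flow area A = b·y = 25.7 × 21.9 = 562.8 ft². Wetted perimeter P = b + 2y = 25.7 + 2×21.9 = 69.5 ft.
Hydraulic radius R = A/P = 562.8/69.5 = 8.098 ft.
From Manning's equation, S = [nQ / (1.486 A R^(2/3))]² = [0.025 × 11600 / (1.486 × 562.8 × 8.098^(2/3))]² = 0.00739.

S = 0.00739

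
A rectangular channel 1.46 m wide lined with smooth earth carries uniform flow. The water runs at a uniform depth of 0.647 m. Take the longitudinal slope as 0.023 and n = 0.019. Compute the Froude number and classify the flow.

Flow area A = b·y = 1.46 × 0.647 = 0.9446 m². Wetted perimeter P = b + 2y = 1.46 + 2×0.647 = 2.754 m.
Hydraulic radius R = A/P = 0.9446/2.754 = 0.343 m.
V = (1/n) R^(2/3) √S = (1/0.019) × 0.343^(2/3) × √0.023 = 3.911 m/s. Hydraulic depth D_h = A/T = 0.9446/1.46 = 0.647 m.
Froude number Fr = V/√(g·D_h) = 3.911/√(9.81×0.647) = 1.55, which is greater than 1, so the flow is supercritical.

supercritical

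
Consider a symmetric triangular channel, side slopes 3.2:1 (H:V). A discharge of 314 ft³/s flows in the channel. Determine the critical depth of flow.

y_c = 3.59 ft

At critical depth, Q² T / (g A³) = 1, i.e. A³/T = Q²/g = 314²/32.2 = 3062.
Try y = 4.5 ft: A³/T = 9448 — too large.
Try y = 2.51 ft: A³/T = 510.1 — too small.
Try y = 3.59 ft: A³/T = 3053 — close enough.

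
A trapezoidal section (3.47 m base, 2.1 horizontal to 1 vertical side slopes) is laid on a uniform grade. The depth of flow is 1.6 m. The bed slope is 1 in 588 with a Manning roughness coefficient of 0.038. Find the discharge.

Q = 11.9 m³/s

With bottom width b = 3.47 m and side slope z = 2.1: A = (b + zy)y = (3.47 + 2.1×1.6)×1.6 = 10.93 m²; P = b + 2y√(1+z²) = 3.47 + 2×1.6×2.326 = 10.91 m.
Hydraulic radius R = A/P = 10.93/10.91 = 1.001 m.
Manning's equation: Q = (1/n) A R^(2/3) S^(1/2) = (1/0.038) × 10.93 × 1.001^(2/3) × 0.001701^(1/2) = 11.9 m³/s.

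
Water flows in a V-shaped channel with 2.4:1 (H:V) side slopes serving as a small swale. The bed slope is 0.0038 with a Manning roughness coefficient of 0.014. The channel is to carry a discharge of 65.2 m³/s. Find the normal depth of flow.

Manning's equation rearranged: A R^(2/3) = nQ / (1·√S) = 0.014 × 65.2 / (√0.0038) = 14.81.
At y = 1.83 m: A R^(2/3) = 7.182 — too small.
At y = 2.85 m: A R^(2/3) = 23.4 — too large.
At y = 2.4 m: A R^(2/3) = 14.8 — ≈ 14.81.

y_n = 2.4 m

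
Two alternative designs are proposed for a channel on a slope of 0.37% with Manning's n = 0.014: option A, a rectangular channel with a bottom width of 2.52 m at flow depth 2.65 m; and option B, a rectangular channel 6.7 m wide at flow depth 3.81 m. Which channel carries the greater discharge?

channel B

Channel A: Flow area A = b·y = 2.52 × 2.65 = 6.678 m². Wetted perimeter P = b + 2y = 2.52 + 2×2.65 = 7.82 m. Hydraulic radius R = A/P = 6.678/7.82 = 0.854 m. Q_A = (1/0.014)·6.678·0.854^(2/3)·√0.0037 = 26.12 m³/s.
Channel B: Flow area A = b·y = 6.7 × 3.81 = 25.53 m². Wetted perimeter P = b + 2y = 6.7 + 2×3.81 = 14.32 m. Hydraulic radius R = A/P = 25.53/14.32 = 1.783 m. Q_B = (1/0.014)·25.53·1.783^(2/3)·√0.0037 = 163.1 m³/s.
Q_A = 26.12 m³/s vs Q_B = 163.1 m³/s, so channel B carries more.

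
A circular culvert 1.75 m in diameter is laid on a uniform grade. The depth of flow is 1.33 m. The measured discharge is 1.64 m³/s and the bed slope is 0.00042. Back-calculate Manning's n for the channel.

n = 0.016

For a circular section of diameter D = 1.75 m at depth y = 1.33 m, the central angle is θ = 2 arccos(1 − 2y/D) = 4.235 rad. Then A = (D²/8)(θ − sin θ) = 1.961 m² and P = Dθ/2 = 3.706 m.
Hydraulic radius R = A/P = 1.961/3.706 = 0.5293 m.
Rearranging Manning's equation: n = (1/Q) A R^(2/3) S^(1/2) = (1/1.64) × 1.961 × 0.5293^(2/3) × √0.00042 = 0.016.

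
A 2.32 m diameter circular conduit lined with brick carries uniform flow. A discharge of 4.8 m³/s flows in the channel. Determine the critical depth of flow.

y_c = 1 m

At critical depth, Q² T / (g A³) = 1, i.e. A³/T = Q²/g = 4.8²/9.81 = 2.349.
Trying y = 0.89 m: A³/T = 1.475 — too small.
Trying y = 1.23 m: A³/T = 5.091 — too large.
Trying y = 1 m: A³/T = 2.307 — close enough.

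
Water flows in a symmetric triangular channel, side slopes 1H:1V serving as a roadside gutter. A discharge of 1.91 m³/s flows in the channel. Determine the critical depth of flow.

At critical depth, Q² T / (g A³) = 1, i.e. A³/T = Q²/g = 1.91²/9.81 = 0.3719.
At y = 1.12 m: A³/T = 0.8812 — over.
At y = 0.943 m: A³/T = 0.3728 — close enough.

y_c = 0.943 m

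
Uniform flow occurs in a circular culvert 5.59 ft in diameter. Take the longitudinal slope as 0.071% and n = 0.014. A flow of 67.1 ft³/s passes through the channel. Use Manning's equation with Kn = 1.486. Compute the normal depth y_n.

Manning's equation rearranged: A R^(2/3) = nQ / (1.486·√S) = 0.014 × 67.1 / (1.486 × √0.00071) = 23.72.
At y = 2.99 ft: A R^(2/3) = 17.17 — short.
At y = 3.69 ft: A R^(2/3) = 23.72 — matches.

y_n = 3.69 ft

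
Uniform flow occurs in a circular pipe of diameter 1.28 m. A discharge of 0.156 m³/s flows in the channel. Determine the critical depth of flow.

y_c = 0.204 m

At critical depth, Q² T / (g A³) = 1, i.e. A³/T = Q²/g = 0.156²/9.81 = 0.002481.
Trying y = 0.158 m: A³/T = 0.0008993 — too small.
Trying y = 0.204 m: A³/T = 0.002463 — close enough.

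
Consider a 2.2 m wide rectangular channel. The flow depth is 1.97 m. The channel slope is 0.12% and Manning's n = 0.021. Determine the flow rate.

Q = 5.67 m³/s

Flow area A = b·y = 2.2 × 1.97 = 4.334 m². Wetted perimeter P = b + 2y = 2.2 + 2×1.97 = 6.14 m.
Hydraulic radius R = A/P = 4.334/6.14 = 0.7059 m.
Manning's equation: Q = (1/n) A R^(2/3) S^(1/2) = (1/0.021) × 4.334 × 0.7059^(2/3) × 0.0012^(1/2) = 5.67 m³/s.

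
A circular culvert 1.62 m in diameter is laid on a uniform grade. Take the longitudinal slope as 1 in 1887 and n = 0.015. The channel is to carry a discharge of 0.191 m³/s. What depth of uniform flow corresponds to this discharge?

Manning's equation rearranged: A R^(2/3) = nQ / (1·√S) = 0.015 × 0.191 / (√0.0005299) = 0.1245.
Trying y = 0.293 m: A R^(2/3) = 0.08053 — low.
Trying y = 0.363 m: A R^(2/3) = 0.1242 — close enough.

y_n = 0.363 m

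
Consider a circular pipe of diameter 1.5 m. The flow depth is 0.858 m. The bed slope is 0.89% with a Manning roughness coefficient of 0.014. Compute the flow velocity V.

For a circular section of diameter D = 1.5 m at depth y = 0.858 m, the central angle is θ = 2 arccos(1 − 2y/D) = 3.431 rad. Then A = (D²/8)(θ − sin θ) = 1.045 m² and P = Dθ/2 = 2.573 m.
Hydraulic radius R = A/P = 1.045/2.573 = 0.4062 m.
From Manning's equation, V = (1/n) R^(2/3) S^(1/2) = (1/0.014) × 0.4062^(2/3) × 0.0089^(1/2) = 3.7 m/s.

V = 3.7 m/s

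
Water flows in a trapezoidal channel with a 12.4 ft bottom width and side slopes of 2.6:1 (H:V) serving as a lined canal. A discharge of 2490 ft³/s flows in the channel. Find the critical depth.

y_c = 6.92 ft

At critical depth, Q² T / (g A³) = 1, i.e. A³/T = Q²/g = 2490²/32.2 = 192500.
Try y = 4.98 ft: A³/T = 52520 — short.
Try y = 8.48 ft: A³/T = 441200 — over.
Try y = 6.92 ft: A³/T = 192300 — ≈ 192500.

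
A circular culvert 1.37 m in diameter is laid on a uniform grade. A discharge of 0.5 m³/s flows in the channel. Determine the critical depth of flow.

y_c = 0.364 m

At critical depth, Q² T / (g A³) = 1, i.e. A³/T = Q²/g = 0.5²/9.81 = 0.02548.
Try y = 0.422 m: A³/T = 0.0454 — high.
Try y = 0.364 m: A³/T = 0.02557 — close enough.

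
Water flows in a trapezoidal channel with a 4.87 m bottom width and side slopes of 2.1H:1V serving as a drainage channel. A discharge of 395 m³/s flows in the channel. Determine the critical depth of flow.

y_c = 4.89 m

At critical depth, Q² T / (g A³) = 1, i.e. A³/T = Q²/g = 395²/9.81 = 15900.
Try y = 4.13 m: A³/T = 7876 — too small.
Try y = 5.63 m: A³/T = 29110 — too large.
Try y = 4.89 m: A³/T = 15970 — close enough.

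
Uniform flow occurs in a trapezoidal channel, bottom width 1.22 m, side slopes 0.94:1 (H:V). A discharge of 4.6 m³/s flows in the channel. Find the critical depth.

At critical depth, Q² T / (g A³) = 1, i.e. A³/T = Q²/g = 4.6²/9.81 = 2.157.
At y = 1.12 m: A³/T = 4.96 — too large.
At y = 0.734 m: A³/T = 1.06 — too small.
At y = 0.894 m: A³/T = 2.154 — ≈ 2.157.

y_c = 0.894 m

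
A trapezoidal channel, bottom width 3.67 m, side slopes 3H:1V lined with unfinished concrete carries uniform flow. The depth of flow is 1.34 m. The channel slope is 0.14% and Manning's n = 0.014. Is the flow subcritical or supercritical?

With bottom width b = 3.67 m and side slope z = 3: A = (b + zy)y = (3.67 + 3×1.34)×1.34 = 10.3 m²; P = b + 2y√(1+z²) = 3.67 + 2×1.34×3.162 = 12.14 m.
Hydraulic radius R = A/P = 10.3/12.14 = 0.8485 m.
V = (1/n) R^(2/3) √S = (1/0.014) × 0.8485^(2/3) × √0.0014 = 2.395 m/s. Hydraulic depth D_h = A/T = 10.3/11.71 = 0.88 m.
Froude number Fr = V/√(g·D_h) = 2.395/√(9.81×0.88) = 0.815, which is less than 1, so the flow is subcritical.

subcritical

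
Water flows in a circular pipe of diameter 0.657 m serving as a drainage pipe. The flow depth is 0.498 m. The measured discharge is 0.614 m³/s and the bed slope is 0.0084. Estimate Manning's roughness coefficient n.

n = 0.014

For a circular section of diameter D = 0.657 m at depth y = 0.498 m, the central angle is θ = 2 arccos(1 − 2y/D) = 4.226 rad. Then A = (D²/8)(θ − sin θ) = 0.2757 m² and P = Dθ/2 = 1.388 m.
Hydraulic radius R = A/P = 0.2757/1.388 = 0.1986 m.
Rearranging Manning's equation: n = (1/Q) A R^(2/3) S^(1/2) = (1/0.614) × 0.2757 × 0.1986^(2/3) × √0.0084 = 0.014.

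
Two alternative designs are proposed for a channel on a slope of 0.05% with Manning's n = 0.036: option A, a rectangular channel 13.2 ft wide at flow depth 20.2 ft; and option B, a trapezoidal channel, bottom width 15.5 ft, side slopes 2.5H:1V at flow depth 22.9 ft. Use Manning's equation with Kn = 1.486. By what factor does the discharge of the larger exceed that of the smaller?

11.2

Channel A: Flow area A = b·y = 13.2 × 20.2 = 266.6 ft². Wetted perimeter P = b + 2y = 13.2 + 2×20.2 = 53.6 ft. Hydraulic radius R = A/P = 266.6/53.6 = 4.975 ft. Q_A = (1.486/0.036)·266.6·4.975^(2/3)·√0.0005 = 717.2 ft³/s.
Channel B: With bottom width b = 15.5 ft and side slope z = 2.5: A = (b + zy)y = (15.5 + 2.5×22.9)×22.9 = 1666 ft²; P = b + 2y√(1+z²) = 15.5 + 2×22.9×2.693 = 138.8 ft. Hydraulic radius R = A/P = 1666/138.8 = 12 ft. Q_B = (1.486/0.036)·1666·12^(2/3)·√0.0005 = 8060 ft³/s.
The larger discharge is 8060 ft³/s and the smaller is 717.2 ft³/s; the ratio is 11.2.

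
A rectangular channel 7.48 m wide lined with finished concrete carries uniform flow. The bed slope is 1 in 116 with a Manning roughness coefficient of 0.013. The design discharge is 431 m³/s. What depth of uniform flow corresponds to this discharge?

Manning's equation rearranged: A R^(2/3) = nQ / (1·√S) = 0.013 × 431 / (√0.008621) = 60.35.
At y = 3.91 m: A R^(2/3) = 45.05 — low.
At y = 5.63 m: A R^(2/3) = 72.25 — high.
At y = 4.89 m: A R^(2/3) = 60.35 — close enough.

y_n = 4.89 m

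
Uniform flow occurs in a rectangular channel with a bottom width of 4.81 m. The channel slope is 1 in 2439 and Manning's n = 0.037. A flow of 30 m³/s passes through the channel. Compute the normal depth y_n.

Manning's equation rearranged: A R^(2/3) = nQ / (1·√S) = 0.037 × 30 / (√0.00041) = 54.82.
At y = 8.39 m: A R^(2/3) = 61.24 — high.
At y = 6.2 m: A R^(2/3) = 43.02 — low.
At y = 7.62 m: A R^(2/3) = 54.8 — ≈ 54.82.

y_n = 7.62 m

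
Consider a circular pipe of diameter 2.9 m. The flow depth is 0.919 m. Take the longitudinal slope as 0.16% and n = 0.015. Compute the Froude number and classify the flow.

subcritical

For a circular section of diameter D = 2.9 m at depth y = 0.919 m, the central angle is θ = 2 arccos(1 − 2y/D) = 2.392 rad. Then A = (D²/8)(θ − sin θ) = 1.798 m² and P = Dθ/2 = 3.468 m.
Hydraulic radius R = A/P = 1.798/3.468 = 0.5184 m.
V = (1/n) R^(2/3) √S = (1/0.015) × 0.5184^(2/3) × √0.0016 = 1.721 m/s. Hydraulic depth D_h = A/T = 1.798/2.699 = 0.6662 m.
Froude number Fr = V/√(g·D_h) = 1.721/√(9.81×0.6662) = 0.673, which is less than 1, so the flow is subcritical.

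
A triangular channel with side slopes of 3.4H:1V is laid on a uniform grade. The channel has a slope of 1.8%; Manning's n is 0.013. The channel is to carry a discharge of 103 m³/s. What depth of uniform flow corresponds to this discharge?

Manning's equation rearranged: A R^(2/3) = nQ / (1·√S) = 0.013 × 103 / (√0.018) = 9.98.
At y = 2.16 m: A R^(2/3) = 16.24 — too large.
At y = 1.54 m: A R^(2/3) = 6.589 — too small.
At y = 1.8 m: A R^(2/3) = 9.989 — close enough.

y_n = 1.8 m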